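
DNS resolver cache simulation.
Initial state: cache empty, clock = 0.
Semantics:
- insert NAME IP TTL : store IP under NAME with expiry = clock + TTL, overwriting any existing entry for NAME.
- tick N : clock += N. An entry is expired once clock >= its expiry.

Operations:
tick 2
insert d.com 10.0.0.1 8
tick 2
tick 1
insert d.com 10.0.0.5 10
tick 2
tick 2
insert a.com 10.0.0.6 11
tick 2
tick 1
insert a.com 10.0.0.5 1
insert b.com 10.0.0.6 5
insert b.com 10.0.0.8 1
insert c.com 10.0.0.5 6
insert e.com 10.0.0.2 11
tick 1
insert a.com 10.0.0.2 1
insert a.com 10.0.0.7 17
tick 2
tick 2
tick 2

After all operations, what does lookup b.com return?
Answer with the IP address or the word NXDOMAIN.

Op 1: tick 2 -> clock=2.
Op 2: insert d.com -> 10.0.0.1 (expiry=2+8=10). clock=2
Op 3: tick 2 -> clock=4.
Op 4: tick 1 -> clock=5.
Op 5: insert d.com -> 10.0.0.5 (expiry=5+10=15). clock=5
Op 6: tick 2 -> clock=7.
Op 7: tick 2 -> clock=9.
Op 8: insert a.com -> 10.0.0.6 (expiry=9+11=20). clock=9
Op 9: tick 2 -> clock=11.
Op 10: tick 1 -> clock=12.
Op 11: insert a.com -> 10.0.0.5 (expiry=12+1=13). clock=12
Op 12: insert b.com -> 10.0.0.6 (expiry=12+5=17). clock=12
Op 13: insert b.com -> 10.0.0.8 (expiry=12+1=13). clock=12
Op 14: insert c.com -> 10.0.0.5 (expiry=12+6=18). clock=12
Op 15: insert e.com -> 10.0.0.2 (expiry=12+11=23). clock=12
Op 16: tick 1 -> clock=13. purged={a.com,b.com}
Op 17: insert a.com -> 10.0.0.2 (expiry=13+1=14). clock=13
Op 18: insert a.com -> 10.0.0.7 (expiry=13+17=30). clock=13
Op 19: tick 2 -> clock=15. purged={d.com}
Op 20: tick 2 -> clock=17.
Op 21: tick 2 -> clock=19. purged={c.com}
lookup b.com: not in cache (expired or never inserted)

Answer: NXDOMAIN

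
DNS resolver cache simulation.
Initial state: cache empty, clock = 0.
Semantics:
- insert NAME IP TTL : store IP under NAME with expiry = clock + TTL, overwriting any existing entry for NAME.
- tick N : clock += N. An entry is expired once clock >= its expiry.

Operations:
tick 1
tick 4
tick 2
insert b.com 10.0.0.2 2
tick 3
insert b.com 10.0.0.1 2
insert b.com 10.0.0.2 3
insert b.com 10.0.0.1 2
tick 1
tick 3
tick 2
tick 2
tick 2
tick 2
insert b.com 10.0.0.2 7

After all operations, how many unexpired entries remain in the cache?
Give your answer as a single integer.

Op 1: tick 1 -> clock=1.
Op 2: tick 4 -> clock=5.
Op 3: tick 2 -> clock=7.
Op 4: insert b.com -> 10.0.0.2 (expiry=7+2=9). clock=7
Op 5: tick 3 -> clock=10. purged={b.com}
Op 6: insert b.com -> 10.0.0.1 (expiry=10+2=12). clock=10
Op 7: insert b.com -> 10.0.0.2 (expiry=10+3=13). clock=10
Op 8: insert b.com -> 10.0.0.1 (expiry=10+2=12). clock=10
Op 9: tick 1 -> clock=11.
Op 10: tick 3 -> clock=14. purged={b.com}
Op 11: tick 2 -> clock=16.
Op 12: tick 2 -> clock=18.
Op 13: tick 2 -> clock=20.
Op 14: tick 2 -> clock=22.
Op 15: insert b.com -> 10.0.0.2 (expiry=22+7=29). clock=22
Final cache (unexpired): {b.com} -> size=1

Answer: 1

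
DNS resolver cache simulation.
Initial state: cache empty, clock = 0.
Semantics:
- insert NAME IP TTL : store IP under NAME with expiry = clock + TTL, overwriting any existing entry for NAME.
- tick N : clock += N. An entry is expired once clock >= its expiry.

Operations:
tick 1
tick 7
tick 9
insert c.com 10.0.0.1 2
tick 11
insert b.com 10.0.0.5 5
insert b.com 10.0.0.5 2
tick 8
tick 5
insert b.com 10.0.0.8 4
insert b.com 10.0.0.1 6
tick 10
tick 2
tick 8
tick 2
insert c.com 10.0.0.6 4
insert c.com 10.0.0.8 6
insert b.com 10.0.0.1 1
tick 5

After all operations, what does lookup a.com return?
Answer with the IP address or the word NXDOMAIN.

Op 1: tick 1 -> clock=1.
Op 2: tick 7 -> clock=8.
Op 3: tick 9 -> clock=17.
Op 4: insert c.com -> 10.0.0.1 (expiry=17+2=19). clock=17
Op 5: tick 11 -> clock=28. purged={c.com}
Op 6: insert b.com -> 10.0.0.5 (expiry=28+5=33). clock=28
Op 7: insert b.com -> 10.0.0.5 (expiry=28+2=30). clock=28
Op 8: tick 8 -> clock=36. purged={b.com}
Op 9: tick 5 -> clock=41.
Op 10: insert b.com -> 10.0.0.8 (expiry=41+4=45). clock=41
Op 11: insert b.com -> 10.0.0.1 (expiry=41+6=47). clock=41
Op 12: tick 10 -> clock=51. purged={b.com}
Op 13: tick 2 -> clock=53.
Op 14: tick 8 -> clock=61.
Op 15: tick 2 -> clock=63.
Op 16: insert c.com -> 10.0.0.6 (expiry=63+4=67). clock=63
Op 17: insert c.com -> 10.0.0.8 (expiry=63+6=69). clock=63
Op 18: insert b.com -> 10.0.0.1 (expiry=63+1=64). clock=63
Op 19: tick 5 -> clock=68. purged={b.com}
lookup a.com: not in cache (expired or never inserted)

Answer: NXDOMAIN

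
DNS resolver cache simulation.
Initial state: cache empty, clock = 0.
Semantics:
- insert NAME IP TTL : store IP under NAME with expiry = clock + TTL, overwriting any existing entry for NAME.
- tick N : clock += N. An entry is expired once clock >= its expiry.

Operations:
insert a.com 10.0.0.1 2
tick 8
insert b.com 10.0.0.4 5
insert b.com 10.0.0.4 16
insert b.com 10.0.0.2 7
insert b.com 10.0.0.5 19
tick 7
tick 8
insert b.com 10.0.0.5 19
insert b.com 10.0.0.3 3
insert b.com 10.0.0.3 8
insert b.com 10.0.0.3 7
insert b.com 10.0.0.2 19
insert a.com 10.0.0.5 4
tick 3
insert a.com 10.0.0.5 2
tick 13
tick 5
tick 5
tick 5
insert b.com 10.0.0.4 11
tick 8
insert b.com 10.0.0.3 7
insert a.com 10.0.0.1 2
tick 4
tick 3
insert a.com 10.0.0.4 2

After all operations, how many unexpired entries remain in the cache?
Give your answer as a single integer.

Op 1: insert a.com -> 10.0.0.1 (expiry=0+2=2). clock=0
Op 2: tick 8 -> clock=8. purged={a.com}
Op 3: insert b.com -> 10.0.0.4 (expiry=8+5=13). clock=8
Op 4: insert b.com -> 10.0.0.4 (expiry=8+16=24). clock=8
Op 5: insert b.com -> 10.0.0.2 (expiry=8+7=15). clock=8
Op 6: insert b.com -> 10.0.0.5 (expiry=8+19=27). clock=8
Op 7: tick 7 -> clock=15.
Op 8: tick 8 -> clock=23.
Op 9: insert b.com -> 10.0.0.5 (expiry=23+19=42). clock=23
Op 10: insert b.com -> 10.0.0.3 (expiry=23+3=26). clock=23
Op 11: insert b.com -> 10.0.0.3 (expiry=23+8=31). clock=23
Op 12: insert b.com -> 10.0.0.3 (expiry=23+7=30). clock=23
Op 13: insert b.com -> 10.0.0.2 (expiry=23+19=42). clock=23
Op 14: insert a.com -> 10.0.0.5 (expiry=23+4=27). clock=23
Op 15: tick 3 -> clock=26.
Op 16: insert a.com -> 10.0.0.5 (expiry=26+2=28). clock=26
Op 17: tick 13 -> clock=39. purged={a.com}
Op 18: tick 5 -> clock=44. purged={b.com}
Op 19: tick 5 -> clock=49.
Op 20: tick 5 -> clock=54.
Op 21: insert b.com -> 10.0.0.4 (expiry=54+11=65). clock=54
Op 22: tick 8 -> clock=62.
Op 23: insert b.com -> 10.0.0.3 (expiry=62+7=69). clock=62
Op 24: insert a.com -> 10.0.0.1 (expiry=62+2=64). clock=62
Op 25: tick 4 -> clock=66. purged={a.com}
Op 26: tick 3 -> clock=69. purged={b.com}
Op 27: insert a.com -> 10.0.0.4 (expiry=69+2=71). clock=69
Final cache (unexpired): {a.com} -> size=1

Answer: 1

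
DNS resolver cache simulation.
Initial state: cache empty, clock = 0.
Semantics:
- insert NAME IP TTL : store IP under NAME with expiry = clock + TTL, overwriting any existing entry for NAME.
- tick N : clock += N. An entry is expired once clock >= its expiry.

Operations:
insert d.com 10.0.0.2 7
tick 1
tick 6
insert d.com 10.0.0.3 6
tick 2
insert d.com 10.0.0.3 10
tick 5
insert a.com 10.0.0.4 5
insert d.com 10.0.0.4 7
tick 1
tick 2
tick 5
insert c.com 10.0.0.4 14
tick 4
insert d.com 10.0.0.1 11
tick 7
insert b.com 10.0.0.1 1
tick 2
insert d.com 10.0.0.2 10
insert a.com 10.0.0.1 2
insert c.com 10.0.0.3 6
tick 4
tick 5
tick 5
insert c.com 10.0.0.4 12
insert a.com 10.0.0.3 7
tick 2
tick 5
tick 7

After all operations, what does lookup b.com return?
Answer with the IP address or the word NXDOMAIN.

Answer: NXDOMAIN

Derivation:
Op 1: insert d.com -> 10.0.0.2 (expiry=0+7=7). clock=0
Op 2: tick 1 -> clock=1.
Op 3: tick 6 -> clock=7. purged={d.com}
Op 4: insert d.com -> 10.0.0.3 (expiry=7+6=13). clock=7
Op 5: tick 2 -> clock=9.
Op 6: insert d.com -> 10.0.0.3 (expiry=9+10=19). clock=9
Op 7: tick 5 -> clock=14.
Op 8: insert a.com -> 10.0.0.4 (expiry=14+5=19). clock=14
Op 9: insert d.com -> 10.0.0.4 (expiry=14+7=21). clock=14
Op 10: tick 1 -> clock=15.
Op 11: tick 2 -> clock=17.
Op 12: tick 5 -> clock=22. purged={a.com,d.com}
Op 13: insert c.com -> 10.0.0.4 (expiry=22+14=36). clock=22
Op 14: tick 4 -> clock=26.
Op 15: insert d.com -> 10.0.0.1 (expiry=26+11=37). clock=26
Op 16: tick 7 -> clock=33.
Op 17: insert b.com -> 10.0.0.1 (expiry=33+1=34). clock=33
Op 18: tick 2 -> clock=35. purged={b.com}
Op 19: insert d.com -> 10.0.0.2 (expiry=35+10=45). clock=35
Op 20: insert a.com -> 10.0.0.1 (expiry=35+2=37). clock=35
Op 21: insert c.com -> 10.0.0.3 (expiry=35+6=41). clock=35
Op 22: tick 4 -> clock=39. purged={a.com}
Op 23: tick 5 -> clock=44. purged={c.com}
Op 24: tick 5 -> clock=49. purged={d.com}
Op 25: insert c.com -> 10.0.0.4 (expiry=49+12=61). clock=49
Op 26: insert a.com -> 10.0.0.3 (expiry=49+7=56). clock=49
Op 27: tick 2 -> clock=51.
Op 28: tick 5 -> clock=56. purged={a.com}
Op 29: tick 7 -> clock=63. purged={c.com}
lookup b.com: not in cache (expired or never inserted)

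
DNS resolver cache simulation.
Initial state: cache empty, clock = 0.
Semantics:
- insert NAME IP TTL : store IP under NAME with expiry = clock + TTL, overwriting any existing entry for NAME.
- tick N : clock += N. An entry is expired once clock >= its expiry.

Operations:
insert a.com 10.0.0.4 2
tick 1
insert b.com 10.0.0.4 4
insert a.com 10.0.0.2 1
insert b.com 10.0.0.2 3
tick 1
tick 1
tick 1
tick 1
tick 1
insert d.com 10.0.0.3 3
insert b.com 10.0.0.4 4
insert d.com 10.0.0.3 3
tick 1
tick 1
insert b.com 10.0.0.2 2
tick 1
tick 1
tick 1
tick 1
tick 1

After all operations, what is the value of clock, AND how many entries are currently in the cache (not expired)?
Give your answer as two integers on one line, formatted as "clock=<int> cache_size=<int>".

Op 1: insert a.com -> 10.0.0.4 (expiry=0+2=2). clock=0
Op 2: tick 1 -> clock=1.
Op 3: insert b.com -> 10.0.0.4 (expiry=1+4=5). clock=1
Op 4: insert a.com -> 10.0.0.2 (expiry=1+1=2). clock=1
Op 5: insert b.com -> 10.0.0.2 (expiry=1+3=4). clock=1
Op 6: tick 1 -> clock=2. purged={a.com}
Op 7: tick 1 -> clock=3.
Op 8: tick 1 -> clock=4. purged={b.com}
Op 9: tick 1 -> clock=5.
Op 10: tick 1 -> clock=6.
Op 11: insert d.com -> 10.0.0.3 (expiry=6+3=9). clock=6
Op 12: insert b.com -> 10.0.0.4 (expiry=6+4=10). clock=6
Op 13: insert d.com -> 10.0.0.3 (expiry=6+3=9). clock=6
Op 14: tick 1 -> clock=7.
Op 15: tick 1 -> clock=8.
Op 16: insert b.com -> 10.0.0.2 (expiry=8+2=10). clock=8
Op 17: tick 1 -> clock=9. purged={d.com}
Op 18: tick 1 -> clock=10. purged={b.com}
Op 19: tick 1 -> clock=11.
Op 20: tick 1 -> clock=12.
Op 21: tick 1 -> clock=13.
Final clock = 13
Final cache (unexpired): {} -> size=0

Answer: clock=13 cache_size=0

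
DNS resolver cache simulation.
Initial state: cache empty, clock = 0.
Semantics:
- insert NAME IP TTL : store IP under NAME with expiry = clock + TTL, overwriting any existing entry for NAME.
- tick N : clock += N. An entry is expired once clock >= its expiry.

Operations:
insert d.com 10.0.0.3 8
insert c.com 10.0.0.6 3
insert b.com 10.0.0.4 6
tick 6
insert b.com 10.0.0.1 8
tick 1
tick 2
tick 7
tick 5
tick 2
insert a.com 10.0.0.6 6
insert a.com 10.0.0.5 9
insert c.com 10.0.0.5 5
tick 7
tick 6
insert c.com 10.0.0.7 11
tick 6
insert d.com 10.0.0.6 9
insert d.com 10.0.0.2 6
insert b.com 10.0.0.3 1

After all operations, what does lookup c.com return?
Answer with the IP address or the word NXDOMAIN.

Op 1: insert d.com -> 10.0.0.3 (expiry=0+8=8). clock=0
Op 2: insert c.com -> 10.0.0.6 (expiry=0+3=3). clock=0
Op 3: insert b.com -> 10.0.0.4 (expiry=0+6=6). clock=0
Op 4: tick 6 -> clock=6. purged={b.com,c.com}
Op 5: insert b.com -> 10.0.0.1 (expiry=6+8=14). clock=6
Op 6: tick 1 -> clock=7.
Op 7: tick 2 -> clock=9. purged={d.com}
Op 8: tick 7 -> clock=16. purged={b.com}
Op 9: tick 5 -> clock=21.
Op 10: tick 2 -> clock=23.
Op 11: insert a.com -> 10.0.0.6 (expiry=23+6=29). clock=23
Op 12: insert a.com -> 10.0.0.5 (expiry=23+9=32). clock=23
Op 13: insert c.com -> 10.0.0.5 (expiry=23+5=28). clock=23
Op 14: tick 7 -> clock=30. purged={c.com}
Op 15: tick 6 -> clock=36. purged={a.com}
Op 16: insert c.com -> 10.0.0.7 (expiry=36+11=47). clock=36
Op 17: tick 6 -> clock=42.
Op 18: insert d.com -> 10.0.0.6 (expiry=42+9=51). clock=42
Op 19: insert d.com -> 10.0.0.2 (expiry=42+6=48). clock=42
Op 20: insert b.com -> 10.0.0.3 (expiry=42+1=43). clock=42
lookup c.com: present, ip=10.0.0.7 expiry=47 > clock=42

Answer: 10.0.0.7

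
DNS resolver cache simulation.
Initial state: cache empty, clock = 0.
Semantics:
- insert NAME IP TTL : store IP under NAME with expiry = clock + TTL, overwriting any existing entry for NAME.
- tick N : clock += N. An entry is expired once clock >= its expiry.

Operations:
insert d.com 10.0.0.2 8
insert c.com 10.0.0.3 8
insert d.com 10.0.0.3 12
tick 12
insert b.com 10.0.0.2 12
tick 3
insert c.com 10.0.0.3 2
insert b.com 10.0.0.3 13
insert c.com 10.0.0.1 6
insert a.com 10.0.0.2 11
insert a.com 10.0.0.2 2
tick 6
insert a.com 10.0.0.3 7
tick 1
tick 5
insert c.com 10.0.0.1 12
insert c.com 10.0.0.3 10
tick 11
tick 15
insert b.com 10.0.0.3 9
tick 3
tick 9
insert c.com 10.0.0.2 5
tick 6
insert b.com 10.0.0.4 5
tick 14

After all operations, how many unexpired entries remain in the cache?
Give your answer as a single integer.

Op 1: insert d.com -> 10.0.0.2 (expiry=0+8=8). clock=0
Op 2: insert c.com -> 10.0.0.3 (expiry=0+8=8). clock=0
Op 3: insert d.com -> 10.0.0.3 (expiry=0+12=12). clock=0
Op 4: tick 12 -> clock=12. purged={c.com,d.com}
Op 5: insert b.com -> 10.0.0.2 (expiry=12+12=24). clock=12
Op 6: tick 3 -> clock=15.
Op 7: insert c.com -> 10.0.0.3 (expiry=15+2=17). clock=15
Op 8: insert b.com -> 10.0.0.3 (expiry=15+13=28). clock=15
Op 9: insert c.com -> 10.0.0.1 (expiry=15+6=21). clock=15
Op 10: insert a.com -> 10.0.0.2 (expiry=15+11=26). clock=15
Op 11: insert a.com -> 10.0.0.2 (expiry=15+2=17). clock=15
Op 12: tick 6 -> clock=21. purged={a.com,c.com}
Op 13: insert a.com -> 10.0.0.3 (expiry=21+7=28). clock=21
Op 14: tick 1 -> clock=22.
Op 15: tick 5 -> clock=27.
Op 16: insert c.com -> 10.0.0.1 (expiry=27+12=39). clock=27
Op 17: insert c.com -> 10.0.0.3 (expiry=27+10=37). clock=27
Op 18: tick 11 -> clock=38. purged={a.com,b.com,c.com}
Op 19: tick 15 -> clock=53.
Op 20: insert b.com -> 10.0.0.3 (expiry=53+9=62). clock=53
Op 21: tick 3 -> clock=56.
Op 22: tick 9 -> clock=65. purged={b.com}
Op 23: insert c.com -> 10.0.0.2 (expiry=65+5=70). clock=65
Op 24: tick 6 -> clock=71. purged={c.com}
Op 25: insert b.com -> 10.0.0.4 (expiry=71+5=76). clock=71
Op 26: tick 14 -> clock=85. purged={b.com}
Final cache (unexpired): {} -> size=0

Answer: 0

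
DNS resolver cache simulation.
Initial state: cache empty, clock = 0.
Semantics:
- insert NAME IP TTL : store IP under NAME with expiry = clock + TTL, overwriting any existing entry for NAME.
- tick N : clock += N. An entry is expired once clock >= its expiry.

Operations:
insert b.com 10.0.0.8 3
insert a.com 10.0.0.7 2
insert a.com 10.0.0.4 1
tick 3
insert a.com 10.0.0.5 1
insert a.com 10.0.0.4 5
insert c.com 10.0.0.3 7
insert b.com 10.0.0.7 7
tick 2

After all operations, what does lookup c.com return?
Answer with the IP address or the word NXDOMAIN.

Answer: 10.0.0.3

Derivation:
Op 1: insert b.com -> 10.0.0.8 (expiry=0+3=3). clock=0
Op 2: insert a.com -> 10.0.0.7 (expiry=0+2=2). clock=0
Op 3: insert a.com -> 10.0.0.4 (expiry=0+1=1). clock=0
Op 4: tick 3 -> clock=3. purged={a.com,b.com}
Op 5: insert a.com -> 10.0.0.5 (expiry=3+1=4). clock=3
Op 6: insert a.com -> 10.0.0.4 (expiry=3+5=8). clock=3
Op 7: insert c.com -> 10.0.0.3 (expiry=3+7=10). clock=3
Op 8: insert b.com -> 10.0.0.7 (expiry=3+7=10). clock=3
Op 9: tick 2 -> clock=5.
lookup c.com: present, ip=10.0.0.3 expiry=10 > clock=5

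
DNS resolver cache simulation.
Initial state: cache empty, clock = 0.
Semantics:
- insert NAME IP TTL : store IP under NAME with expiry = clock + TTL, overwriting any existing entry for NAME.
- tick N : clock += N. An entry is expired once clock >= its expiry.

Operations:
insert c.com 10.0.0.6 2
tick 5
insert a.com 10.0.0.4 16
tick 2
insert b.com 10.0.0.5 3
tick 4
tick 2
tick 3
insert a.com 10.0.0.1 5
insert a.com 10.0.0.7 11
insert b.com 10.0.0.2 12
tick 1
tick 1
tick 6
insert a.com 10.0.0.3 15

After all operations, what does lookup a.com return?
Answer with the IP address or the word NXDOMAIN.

Op 1: insert c.com -> 10.0.0.6 (expiry=0+2=2). clock=0
Op 2: tick 5 -> clock=5. purged={c.com}
Op 3: insert a.com -> 10.0.0.4 (expiry=5+16=21). clock=5
Op 4: tick 2 -> clock=7.
Op 5: insert b.com -> 10.0.0.5 (expiry=7+3=10). clock=7
Op 6: tick 4 -> clock=11. purged={b.com}
Op 7: tick 2 -> clock=13.
Op 8: tick 3 -> clock=16.
Op 9: insert a.com -> 10.0.0.1 (expiry=16+5=21). clock=16
Op 10: insert a.com -> 10.0.0.7 (expiry=16+11=27). clock=16
Op 11: insert b.com -> 10.0.0.2 (expiry=16+12=28). clock=16
Op 12: tick 1 -> clock=17.
Op 13: tick 1 -> clock=18.
Op 14: tick 6 -> clock=24.
Op 15: insert a.com -> 10.0.0.3 (expiry=24+15=39). clock=24
lookup a.com: present, ip=10.0.0.3 expiry=39 > clock=24

Answer: 10.0.0.3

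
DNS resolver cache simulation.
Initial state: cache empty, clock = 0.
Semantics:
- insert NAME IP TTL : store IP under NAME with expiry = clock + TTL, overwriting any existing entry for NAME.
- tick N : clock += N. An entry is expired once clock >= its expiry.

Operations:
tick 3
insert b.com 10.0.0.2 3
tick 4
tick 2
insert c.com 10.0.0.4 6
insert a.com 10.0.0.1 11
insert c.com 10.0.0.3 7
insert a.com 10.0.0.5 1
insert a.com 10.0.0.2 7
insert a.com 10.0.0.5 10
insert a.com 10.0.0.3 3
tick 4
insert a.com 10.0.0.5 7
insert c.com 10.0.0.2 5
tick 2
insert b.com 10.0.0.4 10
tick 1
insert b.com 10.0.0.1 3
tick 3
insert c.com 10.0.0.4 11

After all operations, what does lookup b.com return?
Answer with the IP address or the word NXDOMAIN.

Answer: NXDOMAIN

Derivation:
Op 1: tick 3 -> clock=3.
Op 2: insert b.com -> 10.0.0.2 (expiry=3+3=6). clock=3
Op 3: tick 4 -> clock=7. purged={b.com}
Op 4: tick 2 -> clock=9.
Op 5: insert c.com -> 10.0.0.4 (expiry=9+6=15). clock=9
Op 6: insert a.com -> 10.0.0.1 (expiry=9+11=20). clock=9
Op 7: insert c.com -> 10.0.0.3 (expiry=9+7=16). clock=9
Op 8: insert a.com -> 10.0.0.5 (expiry=9+1=10). clock=9
Op 9: insert a.com -> 10.0.0.2 (expiry=9+7=16). clock=9
Op 10: insert a.com -> 10.0.0.5 (expiry=9+10=19). clock=9
Op 11: insert a.com -> 10.0.0.3 (expiry=9+3=12). clock=9
Op 12: tick 4 -> clock=13. purged={a.com}
Op 13: insert a.com -> 10.0.0.5 (expiry=13+7=20). clock=13
Op 14: insert c.com -> 10.0.0.2 (expiry=13+5=18). clock=13
Op 15: tick 2 -> clock=15.
Op 16: insert b.com -> 10.0.0.4 (expiry=15+10=25). clock=15
Op 17: tick 1 -> clock=16.
Op 18: insert b.com -> 10.0.0.1 (expiry=16+3=19). clock=16
Op 19: tick 3 -> clock=19. purged={b.com,c.com}
Op 20: insert c.com -> 10.0.0.4 (expiry=19+11=30). clock=19
lookup b.com: not in cache (expired or never inserted)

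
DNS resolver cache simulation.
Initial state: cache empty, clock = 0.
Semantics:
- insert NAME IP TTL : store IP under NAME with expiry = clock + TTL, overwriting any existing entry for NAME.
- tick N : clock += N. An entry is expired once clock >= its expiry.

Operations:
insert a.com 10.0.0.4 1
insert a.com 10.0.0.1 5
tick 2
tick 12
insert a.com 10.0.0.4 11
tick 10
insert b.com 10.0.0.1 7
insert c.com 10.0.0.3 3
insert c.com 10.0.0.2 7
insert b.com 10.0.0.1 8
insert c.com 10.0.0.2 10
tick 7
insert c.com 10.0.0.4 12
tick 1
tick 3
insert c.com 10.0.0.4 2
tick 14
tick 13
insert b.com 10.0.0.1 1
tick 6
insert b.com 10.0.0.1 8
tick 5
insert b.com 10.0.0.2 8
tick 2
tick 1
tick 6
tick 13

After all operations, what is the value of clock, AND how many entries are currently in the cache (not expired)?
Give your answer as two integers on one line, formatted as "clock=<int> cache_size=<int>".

Answer: clock=95 cache_size=0

Derivation:
Op 1: insert a.com -> 10.0.0.4 (expiry=0+1=1). clock=0
Op 2: insert a.com -> 10.0.0.1 (expiry=0+5=5). clock=0
Op 3: tick 2 -> clock=2.
Op 4: tick 12 -> clock=14. purged={a.com}
Op 5: insert a.com -> 10.0.0.4 (expiry=14+11=25). clock=14
Op 6: tick 10 -> clock=24.
Op 7: insert b.com -> 10.0.0.1 (expiry=24+7=31). clock=24
Op 8: insert c.com -> 10.0.0.3 (expiry=24+3=27). clock=24
Op 9: insert c.com -> 10.0.0.2 (expiry=24+7=31). clock=24
Op 10: insert b.com -> 10.0.0.1 (expiry=24+8=32). clock=24
Op 11: insert c.com -> 10.0.0.2 (expiry=24+10=34). clock=24
Op 12: tick 7 -> clock=31. purged={a.com}
Op 13: insert c.com -> 10.0.0.4 (expiry=31+12=43). clock=31
Op 14: tick 1 -> clock=32. purged={b.com}
Op 15: tick 3 -> clock=35.
Op 16: insert c.com -> 10.0.0.4 (expiry=35+2=37). clock=35
Op 17: tick 14 -> clock=49. purged={c.com}
Op 18: tick 13 -> clock=62.
Op 19: insert b.com -> 10.0.0.1 (expiry=62+1=63). clock=62
Op 20: tick 6 -> clock=68. purged={b.com}
Op 21: insert b.com -> 10.0.0.1 (expiry=68+8=76). clock=68
Op 22: tick 5 -> clock=73.
Op 23: insert b.com -> 10.0.0.2 (expiry=73+8=81). clock=73
Op 24: tick 2 -> clock=75.
Op 25: tick 1 -> clock=76.
Op 26: tick 6 -> clock=82. purged={b.com}
Op 27: tick 13 -> clock=95.
Final clock = 95
Final cache (unexpired): {} -> size=0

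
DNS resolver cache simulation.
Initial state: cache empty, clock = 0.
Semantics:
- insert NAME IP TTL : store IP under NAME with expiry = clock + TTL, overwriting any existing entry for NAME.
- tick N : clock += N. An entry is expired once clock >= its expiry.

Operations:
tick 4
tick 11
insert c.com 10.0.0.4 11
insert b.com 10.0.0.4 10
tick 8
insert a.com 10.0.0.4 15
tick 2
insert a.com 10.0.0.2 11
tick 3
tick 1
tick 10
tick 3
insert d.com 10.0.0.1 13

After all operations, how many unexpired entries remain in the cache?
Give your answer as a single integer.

Answer: 1

Derivation:
Op 1: tick 4 -> clock=4.
Op 2: tick 11 -> clock=15.
Op 3: insert c.com -> 10.0.0.4 (expiry=15+11=26). clock=15
Op 4: insert b.com -> 10.0.0.4 (expiry=15+10=25). clock=15
Op 5: tick 8 -> clock=23.
Op 6: insert a.com -> 10.0.0.4 (expiry=23+15=38). clock=23
Op 7: tick 2 -> clock=25. purged={b.com}
Op 8: insert a.com -> 10.0.0.2 (expiry=25+11=36). clock=25
Op 9: tick 3 -> clock=28. purged={c.com}
Op 10: tick 1 -> clock=29.
Op 11: tick 10 -> clock=39. purged={a.com}
Op 12: tick 3 -> clock=42.
Op 13: insert d.com -> 10.0.0.1 (expiry=42+13=55). clock=42
Final cache (unexpired): {d.com} -> size=1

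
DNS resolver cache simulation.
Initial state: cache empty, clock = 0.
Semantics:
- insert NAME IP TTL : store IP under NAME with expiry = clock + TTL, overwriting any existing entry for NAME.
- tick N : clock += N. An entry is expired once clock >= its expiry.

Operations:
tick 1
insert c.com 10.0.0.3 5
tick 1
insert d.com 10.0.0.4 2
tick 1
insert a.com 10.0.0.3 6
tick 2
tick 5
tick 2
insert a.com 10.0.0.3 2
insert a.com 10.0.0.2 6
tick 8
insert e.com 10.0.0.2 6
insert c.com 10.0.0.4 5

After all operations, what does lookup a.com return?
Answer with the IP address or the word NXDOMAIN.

Op 1: tick 1 -> clock=1.
Op 2: insert c.com -> 10.0.0.3 (expiry=1+5=6). clock=1
Op 3: tick 1 -> clock=2.
Op 4: insert d.com -> 10.0.0.4 (expiry=2+2=4). clock=2
Op 5: tick 1 -> clock=3.
Op 6: insert a.com -> 10.0.0.3 (expiry=3+6=9). clock=3
Op 7: tick 2 -> clock=5. purged={d.com}
Op 8: tick 5 -> clock=10. purged={a.com,c.com}
Op 9: tick 2 -> clock=12.
Op 10: insert a.com -> 10.0.0.3 (expiry=12+2=14). clock=12
Op 11: insert a.com -> 10.0.0.2 (expiry=12+6=18). clock=12
Op 12: tick 8 -> clock=20. purged={a.com}
Op 13: insert e.com -> 10.0.0.2 (expiry=20+6=26). clock=20
Op 14: insert c.com -> 10.0.0.4 (expiry=20+5=25). clock=20
lookup a.com: not in cache (expired or never inserted)

Answer: NXDOMAIN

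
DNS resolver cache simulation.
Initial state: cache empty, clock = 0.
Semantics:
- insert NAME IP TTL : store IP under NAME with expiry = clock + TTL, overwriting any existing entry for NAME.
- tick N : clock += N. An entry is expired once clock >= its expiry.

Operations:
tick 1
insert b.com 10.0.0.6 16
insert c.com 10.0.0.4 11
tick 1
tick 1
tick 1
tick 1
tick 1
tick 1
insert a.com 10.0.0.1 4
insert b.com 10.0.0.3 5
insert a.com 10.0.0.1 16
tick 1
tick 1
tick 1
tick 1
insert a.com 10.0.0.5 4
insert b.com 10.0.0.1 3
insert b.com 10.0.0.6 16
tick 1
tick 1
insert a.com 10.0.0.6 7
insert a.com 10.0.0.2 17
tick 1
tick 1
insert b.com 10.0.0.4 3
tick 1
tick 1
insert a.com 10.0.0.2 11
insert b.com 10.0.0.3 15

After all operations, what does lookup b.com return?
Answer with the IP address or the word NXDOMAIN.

Answer: 10.0.0.3

Derivation:
Op 1: tick 1 -> clock=1.
Op 2: insert b.com -> 10.0.0.6 (expiry=1+16=17). clock=1
Op 3: insert c.com -> 10.0.0.4 (expiry=1+11=12). clock=1
Op 4: tick 1 -> clock=2.
Op 5: tick 1 -> clock=3.
Op 6: tick 1 -> clock=4.
Op 7: tick 1 -> clock=5.
Op 8: tick 1 -> clock=6.
Op 9: tick 1 -> clock=7.
Op 10: insert a.com -> 10.0.0.1 (expiry=7+4=11). clock=7
Op 11: insert b.com -> 10.0.0.3 (expiry=7+5=12). clock=7
Op 12: insert a.com -> 10.0.0.1 (expiry=7+16=23). clock=7
Op 13: tick 1 -> clock=8.
Op 14: tick 1 -> clock=9.
Op 15: tick 1 -> clock=10.
Op 16: tick 1 -> clock=11.
Op 17: insert a.com -> 10.0.0.5 (expiry=11+4=15). clock=11
Op 18: insert b.com -> 10.0.0.1 (expiry=11+3=14). clock=11
Op 19: insert b.com -> 10.0.0.6 (expiry=11+16=27). clock=11
Op 20: tick 1 -> clock=12. purged={c.com}
Op 21: tick 1 -> clock=13.
Op 22: insert a.com -> 10.0.0.6 (expiry=13+7=20). clock=13
Op 23: insert a.com -> 10.0.0.2 (expiry=13+17=30). clock=13
Op 24: tick 1 -> clock=14.
Op 25: tick 1 -> clock=15.
Op 26: insert b.com -> 10.0.0.4 (expiry=15+3=18). clock=15
Op 27: tick 1 -> clock=16.
Op 28: tick 1 -> clock=17.
Op 29: insert a.com -> 10.0.0.2 (expiry=17+11=28). clock=17
Op 30: insert b.com -> 10.0.0.3 (expiry=17+15=32). clock=17
lookup b.com: present, ip=10.0.0.3 expiry=32 > clock=17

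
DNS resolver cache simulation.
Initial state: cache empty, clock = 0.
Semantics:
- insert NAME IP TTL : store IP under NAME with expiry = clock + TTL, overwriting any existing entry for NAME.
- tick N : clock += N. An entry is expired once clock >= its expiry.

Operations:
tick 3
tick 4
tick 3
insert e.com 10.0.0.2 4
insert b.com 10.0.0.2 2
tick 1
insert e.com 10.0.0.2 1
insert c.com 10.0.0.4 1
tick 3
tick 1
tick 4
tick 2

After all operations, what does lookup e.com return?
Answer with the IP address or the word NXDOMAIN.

Op 1: tick 3 -> clock=3.
Op 2: tick 4 -> clock=7.
Op 3: tick 3 -> clock=10.
Op 4: insert e.com -> 10.0.0.2 (expiry=10+4=14). clock=10
Op 5: insert b.com -> 10.0.0.2 (expiry=10+2=12). clock=10
Op 6: tick 1 -> clock=11.
Op 7: insert e.com -> 10.0.0.2 (expiry=11+1=12). clock=11
Op 8: insert c.com -> 10.0.0.4 (expiry=11+1=12). clock=11
Op 9: tick 3 -> clock=14. purged={b.com,c.com,e.com}
Op 10: tick 1 -> clock=15.
Op 11: tick 4 -> clock=19.
Op 12: tick 2 -> clock=21.
lookup e.com: not in cache (expired or never inserted)

Answer: NXDOMAIN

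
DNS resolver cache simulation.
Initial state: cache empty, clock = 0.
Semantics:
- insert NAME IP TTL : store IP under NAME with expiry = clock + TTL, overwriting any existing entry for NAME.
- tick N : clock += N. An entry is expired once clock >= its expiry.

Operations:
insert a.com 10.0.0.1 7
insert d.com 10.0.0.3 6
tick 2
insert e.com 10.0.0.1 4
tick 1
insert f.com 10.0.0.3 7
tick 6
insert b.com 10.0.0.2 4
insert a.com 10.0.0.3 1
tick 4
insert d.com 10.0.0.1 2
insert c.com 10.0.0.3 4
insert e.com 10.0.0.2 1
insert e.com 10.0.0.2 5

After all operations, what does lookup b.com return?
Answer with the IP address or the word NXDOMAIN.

Answer: NXDOMAIN

Derivation:
Op 1: insert a.com -> 10.0.0.1 (expiry=0+7=7). clock=0
Op 2: insert d.com -> 10.0.0.3 (expiry=0+6=6). clock=0
Op 3: tick 2 -> clock=2.
Op 4: insert e.com -> 10.0.0.1 (expiry=2+4=6). clock=2
Op 5: tick 1 -> clock=3.
Op 6: insert f.com -> 10.0.0.3 (expiry=3+7=10). clock=3
Op 7: tick 6 -> clock=9. purged={a.com,d.com,e.com}
Op 8: insert b.com -> 10.0.0.2 (expiry=9+4=13). clock=9
Op 9: insert a.com -> 10.0.0.3 (expiry=9+1=10). clock=9
Op 10: tick 4 -> clock=13. purged={a.com,b.com,f.com}
Op 11: insert d.com -> 10.0.0.1 (expiry=13+2=15). clock=13
Op 12: insert c.com -> 10.0.0.3 (expiry=13+4=17). clock=13
Op 13: insert e.com -> 10.0.0.2 (expiry=13+1=14). clock=13
Op 14: insert e.com -> 10.0.0.2 (expiry=13+5=18). clock=13
lookup b.com: not in cache (expired or never inserted)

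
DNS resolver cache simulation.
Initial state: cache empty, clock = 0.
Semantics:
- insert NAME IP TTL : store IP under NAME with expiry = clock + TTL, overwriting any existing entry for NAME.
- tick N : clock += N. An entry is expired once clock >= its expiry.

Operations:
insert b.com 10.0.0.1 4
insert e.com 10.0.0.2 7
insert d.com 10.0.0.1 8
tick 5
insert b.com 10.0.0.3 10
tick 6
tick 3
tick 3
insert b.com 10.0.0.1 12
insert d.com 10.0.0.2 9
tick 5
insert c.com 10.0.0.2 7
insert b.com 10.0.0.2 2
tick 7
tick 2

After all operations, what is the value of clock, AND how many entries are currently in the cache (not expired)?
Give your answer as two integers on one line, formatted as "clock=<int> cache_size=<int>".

Op 1: insert b.com -> 10.0.0.1 (expiry=0+4=4). clock=0
Op 2: insert e.com -> 10.0.0.2 (expiry=0+7=7). clock=0
Op 3: insert d.com -> 10.0.0.1 (expiry=0+8=8). clock=0
Op 4: tick 5 -> clock=5. purged={b.com}
Op 5: insert b.com -> 10.0.0.3 (expiry=5+10=15). clock=5
Op 6: tick 6 -> clock=11. purged={d.com,e.com}
Op 7: tick 3 -> clock=14.
Op 8: tick 3 -> clock=17. purged={b.com}
Op 9: insert b.com -> 10.0.0.1 (expiry=17+12=29). clock=17
Op 10: insert d.com -> 10.0.0.2 (expiry=17+9=26). clock=17
Op 11: tick 5 -> clock=22.
Op 12: insert c.com -> 10.0.0.2 (expiry=22+7=29). clock=22
Op 13: insert b.com -> 10.0.0.2 (expiry=22+2=24). clock=22
Op 14: tick 7 -> clock=29. purged={b.com,c.com,d.com}
Op 15: tick 2 -> clock=31.
Final clock = 31
Final cache (unexpired): {} -> size=0

Answer: clock=31 cache_size=0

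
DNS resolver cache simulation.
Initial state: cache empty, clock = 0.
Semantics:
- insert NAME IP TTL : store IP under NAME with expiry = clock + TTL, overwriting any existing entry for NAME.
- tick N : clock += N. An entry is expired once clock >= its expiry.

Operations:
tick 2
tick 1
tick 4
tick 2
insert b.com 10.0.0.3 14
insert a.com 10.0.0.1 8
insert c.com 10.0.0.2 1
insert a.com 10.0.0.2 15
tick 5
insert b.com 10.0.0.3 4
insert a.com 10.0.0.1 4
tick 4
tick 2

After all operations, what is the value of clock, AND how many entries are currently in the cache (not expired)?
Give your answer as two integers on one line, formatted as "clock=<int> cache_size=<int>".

Answer: clock=20 cache_size=0

Derivation:
Op 1: tick 2 -> clock=2.
Op 2: tick 1 -> clock=3.
Op 3: tick 4 -> clock=7.
Op 4: tick 2 -> clock=9.
Op 5: insert b.com -> 10.0.0.3 (expiry=9+14=23). clock=9
Op 6: insert a.com -> 10.0.0.1 (expiry=9+8=17). clock=9
Op 7: insert c.com -> 10.0.0.2 (expiry=9+1=10). clock=9
Op 8: insert a.com -> 10.0.0.2 (expiry=9+15=24). clock=9
Op 9: tick 5 -> clock=14. purged={c.com}
Op 10: insert b.com -> 10.0.0.3 (expiry=14+4=18). clock=14
Op 11: insert a.com -> 10.0.0.1 (expiry=14+4=18). clock=14
Op 12: tick 4 -> clock=18. purged={a.com,b.com}
Op 13: tick 2 -> clock=20.
Final clock = 20
Final cache (unexpired): {} -> size=0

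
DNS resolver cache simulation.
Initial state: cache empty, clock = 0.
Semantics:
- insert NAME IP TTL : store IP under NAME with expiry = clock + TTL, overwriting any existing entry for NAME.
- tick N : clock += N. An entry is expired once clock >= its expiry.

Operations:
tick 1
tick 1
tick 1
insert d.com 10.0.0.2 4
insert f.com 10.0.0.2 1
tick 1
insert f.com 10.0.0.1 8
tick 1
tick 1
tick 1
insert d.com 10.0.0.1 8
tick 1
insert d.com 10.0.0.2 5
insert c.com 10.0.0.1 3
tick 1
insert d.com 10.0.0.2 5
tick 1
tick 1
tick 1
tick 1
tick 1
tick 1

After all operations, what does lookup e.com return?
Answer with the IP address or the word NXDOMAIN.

Op 1: tick 1 -> clock=1.
Op 2: tick 1 -> clock=2.
Op 3: tick 1 -> clock=3.
Op 4: insert d.com -> 10.0.0.2 (expiry=3+4=7). clock=3
Op 5: insert f.com -> 10.0.0.2 (expiry=3+1=4). clock=3
Op 6: tick 1 -> clock=4. purged={f.com}
Op 7: insert f.com -> 10.0.0.1 (expiry=4+8=12). clock=4
Op 8: tick 1 -> clock=5.
Op 9: tick 1 -> clock=6.
Op 10: tick 1 -> clock=7. purged={d.com}
Op 11: insert d.com -> 10.0.0.1 (expiry=7+8=15). clock=7
Op 12: tick 1 -> clock=8.
Op 13: insert d.com -> 10.0.0.2 (expiry=8+5=13). clock=8
Op 14: insert c.com -> 10.0.0.1 (expiry=8+3=11). clock=8
Op 15: tick 1 -> clock=9.
Op 16: insert d.com -> 10.0.0.2 (expiry=9+5=14). clock=9
Op 17: tick 1 -> clock=10.
Op 18: tick 1 -> clock=11. purged={c.com}
Op 19: tick 1 -> clock=12. purged={f.com}
Op 20: tick 1 -> clock=13.
Op 21: tick 1 -> clock=14. purged={d.com}
Op 22: tick 1 -> clock=15.
lookup e.com: not in cache (expired or never inserted)

Answer: NXDOMAIN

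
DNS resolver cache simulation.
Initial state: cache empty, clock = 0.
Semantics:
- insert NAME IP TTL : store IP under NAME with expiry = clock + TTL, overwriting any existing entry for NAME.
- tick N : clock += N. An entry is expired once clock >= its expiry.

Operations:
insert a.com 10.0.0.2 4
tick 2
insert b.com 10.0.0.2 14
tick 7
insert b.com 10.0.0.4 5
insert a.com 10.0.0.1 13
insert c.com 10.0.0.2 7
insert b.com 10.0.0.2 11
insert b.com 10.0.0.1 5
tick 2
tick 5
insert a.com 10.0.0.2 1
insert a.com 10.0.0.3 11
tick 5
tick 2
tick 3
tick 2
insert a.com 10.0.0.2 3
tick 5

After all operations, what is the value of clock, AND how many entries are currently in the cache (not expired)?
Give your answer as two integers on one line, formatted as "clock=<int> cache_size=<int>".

Answer: clock=33 cache_size=0

Derivation:
Op 1: insert a.com -> 10.0.0.2 (expiry=0+4=4). clock=0
Op 2: tick 2 -> clock=2.
Op 3: insert b.com -> 10.0.0.2 (expiry=2+14=16). clock=2
Op 4: tick 7 -> clock=9. purged={a.com}
Op 5: insert b.com -> 10.0.0.4 (expiry=9+5=14). clock=9
Op 6: insert a.com -> 10.0.0.1 (expiry=9+13=22). clock=9
Op 7: insert c.com -> 10.0.0.2 (expiry=9+7=16). clock=9
Op 8: insert b.com -> 10.0.0.2 (expiry=9+11=20). clock=9
Op 9: insert b.com -> 10.0.0.1 (expiry=9+5=14). clock=9
Op 10: tick 2 -> clock=11.
Op 11: tick 5 -> clock=16. purged={b.com,c.com}
Op 12: insert a.com -> 10.0.0.2 (expiry=16+1=17). clock=16
Op 13: insert a.com -> 10.0.0.3 (expiry=16+11=27). clock=16
Op 14: tick 5 -> clock=21.
Op 15: tick 2 -> clock=23.
Op 16: tick 3 -> clock=26.
Op 17: tick 2 -> clock=28. purged={a.com}
Op 18: insert a.com -> 10.0.0.2 (expiry=28+3=31). clock=28
Op 19: tick 5 -> clock=33. purged={a.com}
Final clock = 33
Final cache (unexpired): {} -> size=0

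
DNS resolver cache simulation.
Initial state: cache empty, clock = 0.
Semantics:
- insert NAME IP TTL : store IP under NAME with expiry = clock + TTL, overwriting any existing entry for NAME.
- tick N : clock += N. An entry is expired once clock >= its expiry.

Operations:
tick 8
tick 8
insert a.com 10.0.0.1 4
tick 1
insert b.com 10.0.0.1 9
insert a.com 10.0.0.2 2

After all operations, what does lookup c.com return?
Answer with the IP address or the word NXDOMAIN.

Op 1: tick 8 -> clock=8.
Op 2: tick 8 -> clock=16.
Op 3: insert a.com -> 10.0.0.1 (expiry=16+4=20). clock=16
Op 4: tick 1 -> clock=17.
Op 5: insert b.com -> 10.0.0.1 (expiry=17+9=26). clock=17
Op 6: insert a.com -> 10.0.0.2 (expiry=17+2=19). clock=17
lookup c.com: not in cache (expired or never inserted)

Answer: NXDOMAIN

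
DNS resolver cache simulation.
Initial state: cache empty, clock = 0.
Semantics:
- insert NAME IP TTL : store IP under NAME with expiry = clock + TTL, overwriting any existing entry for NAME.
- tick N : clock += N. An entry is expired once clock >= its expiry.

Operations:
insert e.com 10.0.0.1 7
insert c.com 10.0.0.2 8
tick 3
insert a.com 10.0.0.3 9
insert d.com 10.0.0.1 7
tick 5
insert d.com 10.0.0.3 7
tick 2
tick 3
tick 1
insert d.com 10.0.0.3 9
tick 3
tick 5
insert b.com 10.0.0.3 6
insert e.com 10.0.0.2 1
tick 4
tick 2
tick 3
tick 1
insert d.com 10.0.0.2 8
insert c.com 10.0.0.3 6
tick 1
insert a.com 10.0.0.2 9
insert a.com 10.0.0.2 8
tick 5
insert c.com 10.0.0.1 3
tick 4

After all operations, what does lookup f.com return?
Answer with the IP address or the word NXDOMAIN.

Answer: NXDOMAIN

Derivation:
Op 1: insert e.com -> 10.0.0.1 (expiry=0+7=7). clock=0
Op 2: insert c.com -> 10.0.0.2 (expiry=0+8=8). clock=0
Op 3: tick 3 -> clock=3.
Op 4: insert a.com -> 10.0.0.3 (expiry=3+9=12). clock=3
Op 5: insert d.com -> 10.0.0.1 (expiry=3+7=10). clock=3
Op 6: tick 5 -> clock=8. purged={c.com,e.com}
Op 7: insert d.com -> 10.0.0.3 (expiry=8+7=15). clock=8
Op 8: tick 2 -> clock=10.
Op 9: tick 3 -> clock=13. purged={a.com}
Op 10: tick 1 -> clock=14.
Op 11: insert d.com -> 10.0.0.3 (expiry=14+9=23). clock=14
Op 12: tick 3 -> clock=17.
Op 13: tick 5 -> clock=22.
Op 14: insert b.com -> 10.0.0.3 (expiry=22+6=28). clock=22
Op 15: insert e.com -> 10.0.0.2 (expiry=22+1=23). clock=22
Op 16: tick 4 -> clock=26. purged={d.com,e.com}
Op 17: tick 2 -> clock=28. purged={b.com}
Op 18: tick 3 -> clock=31.
Op 19: tick 1 -> clock=32.
Op 20: insert d.com -> 10.0.0.2 (expiry=32+8=40). clock=32
Op 21: insert c.com -> 10.0.0.3 (expiry=32+6=38). clock=32
Op 22: tick 1 -> clock=33.
Op 23: insert a.com -> 10.0.0.2 (expiry=33+9=42). clock=33
Op 24: insert a.com -> 10.0.0.2 (expiry=33+8=41). clock=33
Op 25: tick 5 -> clock=38. purged={c.com}
Op 26: insert c.com -> 10.0.0.1 (expiry=38+3=41). clock=38
Op 27: tick 4 -> clock=42. purged={a.com,c.com,d.com}
lookup f.com: not in cache (expired or never inserted)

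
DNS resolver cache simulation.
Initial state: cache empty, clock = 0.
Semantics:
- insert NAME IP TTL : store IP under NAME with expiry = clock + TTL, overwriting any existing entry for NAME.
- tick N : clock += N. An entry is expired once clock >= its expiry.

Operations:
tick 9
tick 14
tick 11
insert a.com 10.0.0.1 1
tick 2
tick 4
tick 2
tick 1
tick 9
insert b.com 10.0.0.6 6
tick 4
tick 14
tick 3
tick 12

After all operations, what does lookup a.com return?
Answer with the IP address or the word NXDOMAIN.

Op 1: tick 9 -> clock=9.
Op 2: tick 14 -> clock=23.
Op 3: tick 11 -> clock=34.
Op 4: insert a.com -> 10.0.0.1 (expiry=34+1=35). clock=34
Op 5: tick 2 -> clock=36. purged={a.com}
Op 6: tick 4 -> clock=40.
Op 7: tick 2 -> clock=42.
Op 8: tick 1 -> clock=43.
Op 9: tick 9 -> clock=52.
Op 10: insert b.com -> 10.0.0.6 (expiry=52+6=58). clock=52
Op 11: tick 4 -> clock=56.
Op 12: tick 14 -> clock=70. purged={b.com}
Op 13: tick 3 -> clock=73.
Op 14: tick 12 -> clock=85.
lookup a.com: not in cache (expired or never inserted)

Answer: NXDOMAIN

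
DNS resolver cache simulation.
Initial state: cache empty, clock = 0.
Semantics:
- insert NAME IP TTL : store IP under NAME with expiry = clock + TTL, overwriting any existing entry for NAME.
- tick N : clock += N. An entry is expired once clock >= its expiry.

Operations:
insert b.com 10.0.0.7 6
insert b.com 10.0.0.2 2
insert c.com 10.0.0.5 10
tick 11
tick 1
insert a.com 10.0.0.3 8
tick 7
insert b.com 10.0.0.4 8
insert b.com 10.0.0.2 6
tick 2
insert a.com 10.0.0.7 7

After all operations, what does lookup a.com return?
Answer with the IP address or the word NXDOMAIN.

Answer: 10.0.0.7

Derivation:
Op 1: insert b.com -> 10.0.0.7 (expiry=0+6=6). clock=0
Op 2: insert b.com -> 10.0.0.2 (expiry=0+2=2). clock=0
Op 3: insert c.com -> 10.0.0.5 (expiry=0+10=10). clock=0
Op 4: tick 11 -> clock=11. purged={b.com,c.com}
Op 5: tick 1 -> clock=12.
Op 6: insert a.com -> 10.0.0.3 (expiry=12+8=20). clock=12
Op 7: tick 7 -> clock=19.
Op 8: insert b.com -> 10.0.0.4 (expiry=19+8=27). clock=19
Op 9: insert b.com -> 10.0.0.2 (expiry=19+6=25). clock=19
Op 10: tick 2 -> clock=21. purged={a.com}
Op 11: insert a.com -> 10.0.0.7 (expiry=21+7=28). clock=21
lookup a.com: present, ip=10.0.0.7 expiry=28 > clock=21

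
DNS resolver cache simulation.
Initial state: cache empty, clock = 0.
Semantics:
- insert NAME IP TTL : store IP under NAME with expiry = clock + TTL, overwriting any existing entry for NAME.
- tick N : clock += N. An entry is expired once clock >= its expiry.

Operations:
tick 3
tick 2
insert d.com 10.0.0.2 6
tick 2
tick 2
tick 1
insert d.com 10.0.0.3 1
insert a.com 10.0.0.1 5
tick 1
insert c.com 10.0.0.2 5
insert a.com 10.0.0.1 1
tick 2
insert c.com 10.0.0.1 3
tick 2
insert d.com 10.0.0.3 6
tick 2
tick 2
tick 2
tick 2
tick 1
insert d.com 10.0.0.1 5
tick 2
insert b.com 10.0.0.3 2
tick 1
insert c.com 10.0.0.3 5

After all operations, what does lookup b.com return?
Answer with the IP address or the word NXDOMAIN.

Op 1: tick 3 -> clock=3.
Op 2: tick 2 -> clock=5.
Op 3: insert d.com -> 10.0.0.2 (expiry=5+6=11). clock=5
Op 4: tick 2 -> clock=7.
Op 5: tick 2 -> clock=9.
Op 6: tick 1 -> clock=10.
Op 7: insert d.com -> 10.0.0.3 (expiry=10+1=11). clock=10
Op 8: insert a.com -> 10.0.0.1 (expiry=10+5=15). clock=10
Op 9: tick 1 -> clock=11. purged={d.com}
Op 10: insert c.com -> 10.0.0.2 (expiry=11+5=16). clock=11
Op 11: insert a.com -> 10.0.0.1 (expiry=11+1=12). clock=11
Op 12: tick 2 -> clock=13. purged={a.com}
Op 13: insert c.com -> 10.0.0.1 (expiry=13+3=16). clock=13
Op 14: tick 2 -> clock=15.
Op 15: insert d.com -> 10.0.0.3 (expiry=15+6=21). clock=15
Op 16: tick 2 -> clock=17. purged={c.com}
Op 17: tick 2 -> clock=19.
Op 18: tick 2 -> clock=21. purged={d.com}
Op 19: tick 2 -> clock=23.
Op 20: tick 1 -> clock=24.
Op 21: insert d.com -> 10.0.0.1 (expiry=24+5=29). clock=24
Op 22: tick 2 -> clock=26.
Op 23: insert b.com -> 10.0.0.3 (expiry=26+2=28). clock=26
Op 24: tick 1 -> clock=27.
Op 25: insert c.com -> 10.0.0.3 (expiry=27+5=32). clock=27
lookup b.com: present, ip=10.0.0.3 expiry=28 > clock=27

Answer: 10.0.0.3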